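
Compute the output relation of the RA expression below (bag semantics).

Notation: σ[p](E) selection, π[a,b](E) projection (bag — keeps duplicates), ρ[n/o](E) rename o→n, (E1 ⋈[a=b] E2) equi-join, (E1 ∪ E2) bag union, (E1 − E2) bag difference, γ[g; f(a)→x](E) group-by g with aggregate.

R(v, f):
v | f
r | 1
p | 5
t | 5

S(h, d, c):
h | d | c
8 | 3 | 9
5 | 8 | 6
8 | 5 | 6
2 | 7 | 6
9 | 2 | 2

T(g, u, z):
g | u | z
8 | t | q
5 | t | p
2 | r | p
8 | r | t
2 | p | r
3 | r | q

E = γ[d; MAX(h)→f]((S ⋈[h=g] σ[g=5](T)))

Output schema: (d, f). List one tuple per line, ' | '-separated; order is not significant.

Stepwise |·|:
  S → 5
  T → 6
  σ[g=5](T) → 1
  (S ⋈[h=g] σ[g=5](T)) → 1
  γ[d; MAX(h)→f]((S ⋈[h=g] σ[g=5](T))) → 1

== RESULT ==
d | f
8 | 5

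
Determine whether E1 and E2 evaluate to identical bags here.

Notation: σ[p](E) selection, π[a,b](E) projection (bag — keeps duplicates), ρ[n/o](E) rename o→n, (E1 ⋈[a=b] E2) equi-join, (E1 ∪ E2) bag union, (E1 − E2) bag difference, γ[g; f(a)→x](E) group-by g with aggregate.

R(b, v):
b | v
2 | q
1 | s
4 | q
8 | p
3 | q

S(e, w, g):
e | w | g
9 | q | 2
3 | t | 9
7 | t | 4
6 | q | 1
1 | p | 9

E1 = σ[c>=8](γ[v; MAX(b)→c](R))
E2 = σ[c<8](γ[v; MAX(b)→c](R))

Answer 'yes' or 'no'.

E1 row counts bottom-up:
  R → 5
  γ[v; MAX(b)→c](R) → 3
  σ[c>=8](γ[v; MAX(b)→c](R)) → 1
E2 row counts bottom-up:
  R → 5
  γ[v; MAX(b)→c](R) → 3
  σ[c<8](γ[v; MAX(b)→c](R)) → 2

E1 result:
v | c
p | 8
E2 result:
v | c
q | 4
s | 1
Witness: ('q', 4) appears 0× in E1 but 1× in E2.

no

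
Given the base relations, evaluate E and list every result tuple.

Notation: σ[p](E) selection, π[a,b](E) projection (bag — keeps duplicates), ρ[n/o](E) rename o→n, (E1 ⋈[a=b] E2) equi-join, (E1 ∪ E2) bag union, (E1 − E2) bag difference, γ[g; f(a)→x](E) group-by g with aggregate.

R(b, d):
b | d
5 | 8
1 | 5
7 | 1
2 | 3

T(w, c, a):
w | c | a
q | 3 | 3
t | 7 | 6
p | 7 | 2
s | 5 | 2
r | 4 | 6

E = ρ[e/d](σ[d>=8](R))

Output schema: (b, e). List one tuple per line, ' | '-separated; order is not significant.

Row counts bottom-up:
  R → 4
  σ[d>=8](R) → 1
  ρ[e/d](σ[d>=8](R)) → 1

== RESULT ==
b | e
5 | 8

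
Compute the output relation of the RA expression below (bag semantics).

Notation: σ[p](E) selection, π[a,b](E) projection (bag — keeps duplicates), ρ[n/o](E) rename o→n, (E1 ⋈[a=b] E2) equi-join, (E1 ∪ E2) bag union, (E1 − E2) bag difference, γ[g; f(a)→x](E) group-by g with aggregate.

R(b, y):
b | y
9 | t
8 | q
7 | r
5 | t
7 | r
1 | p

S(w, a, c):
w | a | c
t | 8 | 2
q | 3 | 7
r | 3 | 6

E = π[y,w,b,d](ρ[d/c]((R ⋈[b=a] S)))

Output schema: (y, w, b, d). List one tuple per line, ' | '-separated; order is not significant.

Per-node cardinality:
  R → 6
  S → 3
  (R ⋈[b=a] S) → 1
  ρ[d/c]((R ⋈[b=a] S)) → 1
  π[y,w,b,d](ρ[d/c]((R ⋈[b=a] S))) → 1

== RESULT ==
y | w | b | d
q | t | 8 | 2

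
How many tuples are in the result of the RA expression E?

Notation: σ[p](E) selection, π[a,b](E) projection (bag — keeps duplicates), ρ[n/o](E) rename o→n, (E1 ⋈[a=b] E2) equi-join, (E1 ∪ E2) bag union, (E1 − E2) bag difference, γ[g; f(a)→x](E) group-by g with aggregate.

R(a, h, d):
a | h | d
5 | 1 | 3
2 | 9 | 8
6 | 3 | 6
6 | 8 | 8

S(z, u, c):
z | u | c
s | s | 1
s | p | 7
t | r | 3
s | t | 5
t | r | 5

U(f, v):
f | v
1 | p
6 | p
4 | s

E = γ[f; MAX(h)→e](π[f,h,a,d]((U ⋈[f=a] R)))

Subexpression sizes:
  U → 3
  R → 4
  (U ⋈[f=a] R) → 2
  π[f,h,a,d]((U ⋈[f=a] R)) → 2
  γ[f; MAX(h)→e](π[f,h,a,d]((U ⋈[f=a] R))) → 1

|E| = 1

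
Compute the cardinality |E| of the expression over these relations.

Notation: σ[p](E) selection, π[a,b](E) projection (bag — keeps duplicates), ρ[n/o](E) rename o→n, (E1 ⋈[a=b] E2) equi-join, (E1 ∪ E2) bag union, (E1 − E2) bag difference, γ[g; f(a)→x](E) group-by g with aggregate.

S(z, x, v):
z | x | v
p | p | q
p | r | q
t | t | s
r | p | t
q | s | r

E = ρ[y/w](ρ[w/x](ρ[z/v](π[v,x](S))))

Per-node cardinality:
  S → 5
  π[v,x](S) → 5
  ρ[z/v](π[v,x](S)) → 5
  ρ[w/x](ρ[z/v](π[v,x](S))) → 5
  ρ[y/w](ρ[w/x](ρ[z/v](π[v,x](S)))) → 5

|E| = 5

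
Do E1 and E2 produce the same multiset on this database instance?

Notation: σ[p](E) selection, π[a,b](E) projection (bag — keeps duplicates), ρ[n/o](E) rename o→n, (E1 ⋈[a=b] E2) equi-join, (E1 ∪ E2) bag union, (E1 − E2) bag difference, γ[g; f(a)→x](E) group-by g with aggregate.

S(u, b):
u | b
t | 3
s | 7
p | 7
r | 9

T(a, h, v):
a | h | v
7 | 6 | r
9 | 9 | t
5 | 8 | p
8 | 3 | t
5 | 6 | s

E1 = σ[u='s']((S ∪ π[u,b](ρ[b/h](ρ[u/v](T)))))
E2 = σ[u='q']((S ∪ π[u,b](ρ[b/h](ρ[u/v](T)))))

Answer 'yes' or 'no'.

E1 row counts bottom-up:
  S → 4
  T → 5
  ρ[u/v](T) → 5
  ρ[b/h](ρ[u/v](T)) → 5
  π[u,b](ρ[b/h](ρ[u/v](T))) → 5
  (S ∪ π[u,b](ρ[b/h](ρ[u/v](T)))) → 9
  σ[u='s']((S ∪ π[u,b](ρ[b/h](ρ[u/v](T))))) → 2
E2 row counts bottom-up:
  S → 4
  T → 5
  ρ[u/v](T) → 5
  ρ[b/h](ρ[u/v](T)) → 5
  π[u,b](ρ[b/h](ρ[u/v](T))) → 5
  (S ∪ π[u,b](ρ[b/h](ρ[u/v](T)))) → 9
  σ[u='q']((S ∪ π[u,b](ρ[b/h](ρ[u/v](T))))) → 0

E1 result:
u | b
s | 6
s | 7
E2 result:
u | b
(0 rows)
Witness: ('s', 6) appears 1× in E1 but 0× in E2.

no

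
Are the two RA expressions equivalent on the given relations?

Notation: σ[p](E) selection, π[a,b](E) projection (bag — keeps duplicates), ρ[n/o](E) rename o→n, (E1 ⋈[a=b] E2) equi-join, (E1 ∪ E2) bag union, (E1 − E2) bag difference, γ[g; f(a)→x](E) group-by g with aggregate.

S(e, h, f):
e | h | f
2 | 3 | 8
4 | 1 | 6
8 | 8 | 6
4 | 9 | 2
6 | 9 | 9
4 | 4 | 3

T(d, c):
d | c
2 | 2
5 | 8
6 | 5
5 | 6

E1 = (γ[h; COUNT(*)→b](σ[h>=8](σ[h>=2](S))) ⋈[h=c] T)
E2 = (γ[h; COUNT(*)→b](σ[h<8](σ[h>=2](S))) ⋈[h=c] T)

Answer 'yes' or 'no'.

E1 row counts bottom-up:
  S → 6
  σ[h>=2](S) → 5
  σ[h>=8](σ[h>=2](S)) → 3
  γ[h; COUNT(*)→b](σ[h>=8](σ[h>=2](S))) → 2
  T → 4
  (γ[h; COUNT(*)→b](σ[h>=8](σ[h>=2](S))) ⋈[h=c] T) → 1
E2 row counts bottom-up:
  S → 6
  σ[h>=2](S) → 5
  σ[h<8](σ[h>=2](S)) → 2
  γ[h; COUNT(*)→b](σ[h<8](σ[h>=2](S))) → 2
  T → 4
  (γ[h; COUNT(*)→b](σ[h<8](σ[h>=2](S))) ⋈[h=c] T) → 0

E1 result:
h | b | d | c
8 | 1 | 5 | 8
E2 result:
h | b | d | c
(0 rows)
Witness: (8, 1, 5, 8) appears 1× in E1 but 0× in E2.

no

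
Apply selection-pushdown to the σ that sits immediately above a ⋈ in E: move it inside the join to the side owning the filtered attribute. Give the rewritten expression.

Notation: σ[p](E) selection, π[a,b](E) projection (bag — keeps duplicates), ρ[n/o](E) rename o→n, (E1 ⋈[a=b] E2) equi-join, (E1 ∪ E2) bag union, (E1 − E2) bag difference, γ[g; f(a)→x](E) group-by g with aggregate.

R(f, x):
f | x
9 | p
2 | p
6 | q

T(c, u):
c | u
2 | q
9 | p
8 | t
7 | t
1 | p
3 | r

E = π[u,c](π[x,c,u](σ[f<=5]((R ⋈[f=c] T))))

σ filters on f, owned by the left side.
E' = π[u,c](π[x,c,u]((σ[f<=5](R) ⋈[f=c] T)))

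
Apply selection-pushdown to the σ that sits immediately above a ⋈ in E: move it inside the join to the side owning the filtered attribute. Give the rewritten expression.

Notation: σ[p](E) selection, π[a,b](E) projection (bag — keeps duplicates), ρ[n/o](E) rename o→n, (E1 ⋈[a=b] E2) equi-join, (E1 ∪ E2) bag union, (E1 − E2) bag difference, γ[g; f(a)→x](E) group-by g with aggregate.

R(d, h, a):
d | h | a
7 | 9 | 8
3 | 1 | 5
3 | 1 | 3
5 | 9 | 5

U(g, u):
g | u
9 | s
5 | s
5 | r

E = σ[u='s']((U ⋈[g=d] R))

σ filters on u, owned by the left side.
E' = (σ[u='s'](U) ⋈[g=d] R)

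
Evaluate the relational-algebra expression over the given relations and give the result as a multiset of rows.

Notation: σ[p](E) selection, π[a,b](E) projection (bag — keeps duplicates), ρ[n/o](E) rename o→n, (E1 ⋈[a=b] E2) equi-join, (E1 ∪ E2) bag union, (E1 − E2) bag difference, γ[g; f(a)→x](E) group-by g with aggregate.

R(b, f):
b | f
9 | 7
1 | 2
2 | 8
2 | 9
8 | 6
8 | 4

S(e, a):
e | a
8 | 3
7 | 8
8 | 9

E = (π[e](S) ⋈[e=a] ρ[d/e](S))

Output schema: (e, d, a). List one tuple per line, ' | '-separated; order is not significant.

Subexpression sizes:
  S → 3
  π[e](S) → 3
  S → 3
  ρ[d/e](S) → 3
  (π[e](S) ⋈[e=a] ρ[d/e](S)) → 2

== RESULT ==
e | d | a
8 | 7 | 8
8 | 7 | 8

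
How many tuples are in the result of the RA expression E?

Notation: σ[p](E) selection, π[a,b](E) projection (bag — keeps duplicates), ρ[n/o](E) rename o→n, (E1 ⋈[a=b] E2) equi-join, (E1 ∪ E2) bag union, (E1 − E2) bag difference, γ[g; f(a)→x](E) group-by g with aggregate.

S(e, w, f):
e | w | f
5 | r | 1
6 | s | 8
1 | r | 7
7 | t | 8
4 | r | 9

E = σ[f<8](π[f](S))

Per-node cardinality:
  S → 5
  π[f](S) → 5
  σ[f<8](π[f](S)) → 2

|E| = 2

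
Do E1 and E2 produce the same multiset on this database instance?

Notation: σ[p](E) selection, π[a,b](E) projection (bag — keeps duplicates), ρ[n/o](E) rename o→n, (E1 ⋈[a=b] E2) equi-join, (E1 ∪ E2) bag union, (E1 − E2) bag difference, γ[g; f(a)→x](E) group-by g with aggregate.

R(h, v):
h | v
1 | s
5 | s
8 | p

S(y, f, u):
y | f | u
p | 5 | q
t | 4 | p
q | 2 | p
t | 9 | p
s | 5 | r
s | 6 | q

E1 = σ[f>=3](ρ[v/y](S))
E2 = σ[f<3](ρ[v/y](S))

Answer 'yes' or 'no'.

E1 stepwise |·|:
  S → 6
  ρ[v/y](S) → 6
  σ[f>=3](ρ[v/y](S)) → 5
E2 stepwise |·|:
  S → 6
  ρ[v/y](S) → 6
  σ[f<3](ρ[v/y](S)) → 1

E1 result:
v | f | u
p | 5 | q
s | 5 | r
s | 6 | q
t | 4 | p
t | 9 | p
E2 result:
v | f | u
q | 2 | p
Witness: ('t', 9, 'p') appears 1× in E1 but 0× in E2.

no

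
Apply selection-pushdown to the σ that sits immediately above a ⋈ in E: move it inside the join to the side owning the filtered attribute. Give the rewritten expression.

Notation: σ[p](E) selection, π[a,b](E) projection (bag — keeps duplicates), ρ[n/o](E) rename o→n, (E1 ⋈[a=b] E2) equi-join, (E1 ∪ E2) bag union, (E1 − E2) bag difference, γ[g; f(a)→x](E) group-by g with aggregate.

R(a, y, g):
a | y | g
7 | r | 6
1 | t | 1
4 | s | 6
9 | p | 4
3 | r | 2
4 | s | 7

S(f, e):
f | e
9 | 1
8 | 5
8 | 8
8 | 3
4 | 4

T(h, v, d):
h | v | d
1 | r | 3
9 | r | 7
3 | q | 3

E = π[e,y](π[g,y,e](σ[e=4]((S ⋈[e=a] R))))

σ filters on e, owned by the left side.
E' = π[e,y](π[g,y,e]((σ[e=4](S) ⋈[e=a] R)))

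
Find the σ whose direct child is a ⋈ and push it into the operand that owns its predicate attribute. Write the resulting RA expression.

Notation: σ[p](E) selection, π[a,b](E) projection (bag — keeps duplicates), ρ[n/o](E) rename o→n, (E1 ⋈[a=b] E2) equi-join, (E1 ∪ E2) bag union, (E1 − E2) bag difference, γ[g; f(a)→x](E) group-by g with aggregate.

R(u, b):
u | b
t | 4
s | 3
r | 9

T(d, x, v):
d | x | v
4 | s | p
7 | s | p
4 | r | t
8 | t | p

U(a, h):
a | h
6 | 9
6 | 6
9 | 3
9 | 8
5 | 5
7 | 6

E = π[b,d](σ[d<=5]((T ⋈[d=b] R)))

σ filters on d, owned by the left side.
E' = π[b,d]((σ[d<=5](T) ⋈[d=b] R))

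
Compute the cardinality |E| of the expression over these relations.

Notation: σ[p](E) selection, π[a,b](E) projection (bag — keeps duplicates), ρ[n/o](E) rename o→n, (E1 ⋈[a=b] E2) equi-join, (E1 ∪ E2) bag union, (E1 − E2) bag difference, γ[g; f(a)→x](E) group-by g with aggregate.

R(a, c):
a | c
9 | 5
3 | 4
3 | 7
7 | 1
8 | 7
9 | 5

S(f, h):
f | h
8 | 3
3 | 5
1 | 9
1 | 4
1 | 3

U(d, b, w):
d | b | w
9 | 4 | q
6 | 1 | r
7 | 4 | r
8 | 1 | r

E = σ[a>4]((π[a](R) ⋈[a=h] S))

Subexpression sizes:
  R → 6
  π[a](R) → 6
  S → 5
  (π[a](R) ⋈[a=h] S) → 6
  σ[a>4]((π[a](R) ⋈[a=h] S)) → 2

|E| = 2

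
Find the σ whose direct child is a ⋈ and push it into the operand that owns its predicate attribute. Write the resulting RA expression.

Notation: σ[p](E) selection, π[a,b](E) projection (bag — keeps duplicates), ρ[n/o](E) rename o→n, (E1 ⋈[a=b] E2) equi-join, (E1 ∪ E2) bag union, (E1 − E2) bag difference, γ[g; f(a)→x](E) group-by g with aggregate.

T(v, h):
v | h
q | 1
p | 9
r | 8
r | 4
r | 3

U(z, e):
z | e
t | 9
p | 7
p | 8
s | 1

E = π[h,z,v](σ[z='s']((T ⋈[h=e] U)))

σ filters on z, owned by the right side.
E' = π[h,z,v]((T ⋈[h=e] σ[z='s'](U)))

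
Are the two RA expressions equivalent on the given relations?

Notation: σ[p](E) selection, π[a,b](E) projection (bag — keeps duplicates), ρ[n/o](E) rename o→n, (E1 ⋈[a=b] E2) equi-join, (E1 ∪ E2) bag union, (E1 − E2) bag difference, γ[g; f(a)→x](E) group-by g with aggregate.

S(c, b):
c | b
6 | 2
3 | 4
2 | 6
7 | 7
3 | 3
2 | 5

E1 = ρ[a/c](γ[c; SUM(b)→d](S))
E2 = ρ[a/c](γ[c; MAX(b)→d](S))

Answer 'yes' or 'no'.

E1 row counts bottom-up:
  S → 6
  γ[c; SUM(b)→d](S) → 4
  ρ[a/c](γ[c; SUM(b)→d](S)) → 4
E2 row counts bottom-up:
  S → 6
  γ[c; MAX(b)→d](S) → 4
  ρ[a/c](γ[c; MAX(b)→d](S)) → 4

E1 result:
a | d
2 | 11
3 | 7
6 | 2
7 | 7
E2 result:
a | d
2 | 6
3 | 4
6 | 2
7 | 7
Witness: (3, 4) appears 0× in E1 but 1× in E2.

no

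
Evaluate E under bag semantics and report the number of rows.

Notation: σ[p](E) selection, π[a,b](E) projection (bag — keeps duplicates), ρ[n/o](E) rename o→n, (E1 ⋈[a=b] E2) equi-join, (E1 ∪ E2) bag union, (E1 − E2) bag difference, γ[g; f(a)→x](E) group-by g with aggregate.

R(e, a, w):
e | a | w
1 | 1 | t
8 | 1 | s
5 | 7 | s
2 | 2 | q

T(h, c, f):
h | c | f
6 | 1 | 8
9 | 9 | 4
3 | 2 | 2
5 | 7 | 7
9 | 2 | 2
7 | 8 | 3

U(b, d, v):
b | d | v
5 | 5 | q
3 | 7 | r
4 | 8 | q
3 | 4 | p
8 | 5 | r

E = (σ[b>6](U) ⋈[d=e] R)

Subexpression sizes:
  U → 5
  σ[b>6](U) → 1
  R → 4
  (σ[b>6](U) ⋈[d=e] R) → 1

|E| = 1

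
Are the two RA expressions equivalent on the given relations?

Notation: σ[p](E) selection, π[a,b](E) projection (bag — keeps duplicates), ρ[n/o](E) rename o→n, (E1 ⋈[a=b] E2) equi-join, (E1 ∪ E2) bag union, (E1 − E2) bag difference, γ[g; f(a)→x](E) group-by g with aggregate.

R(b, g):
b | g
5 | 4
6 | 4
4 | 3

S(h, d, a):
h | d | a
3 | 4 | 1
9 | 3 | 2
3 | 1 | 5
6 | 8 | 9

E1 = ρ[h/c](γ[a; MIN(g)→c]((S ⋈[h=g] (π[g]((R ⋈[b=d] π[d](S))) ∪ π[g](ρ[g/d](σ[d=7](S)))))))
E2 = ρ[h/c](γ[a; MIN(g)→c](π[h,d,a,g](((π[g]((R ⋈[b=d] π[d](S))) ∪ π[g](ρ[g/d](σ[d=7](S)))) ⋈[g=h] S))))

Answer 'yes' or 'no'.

E1 subexpression sizes:
  S → 4
  R → 3
  S → 4
  π[d](S) → 4
  (R ⋈[b=d] π[d](S)) → 1
  π[g]((R ⋈[b=d] π[d](S))) → 1
  S → 4
  σ[d=7](S) → 0
  ρ[g/d](σ[d=7](S)) → 0
  π[g](ρ[g/d](σ[d=7](S))) → 0
  (π[g]((R ⋈[b=d] π[d](S))) ∪ π[g](ρ[g/d](σ[d=7](S)))) → 1
  (S ⋈[h=g] (π[g]((R ⋈[b=d] π[d](S))) ∪ π[g](ρ[g/d](σ[d=7](S))))) → 2
  γ[a; MIN(g)→c]((S ⋈[h=g] (π[g]((R ⋈[b=d] π[d](S))) ∪ π[g](ρ[g/d](σ[d=7](S)))))) → 2
  ρ[h/c](γ[a; MIN(g)→c]((S ⋈[h=g] (π[g]((R ⋈[b=d] π[d](S))) ∪ π[g](ρ[g/d](σ[d=7](S))))))) → 2
E2 subexpression sizes:
  R → 3
  S → 4
  π[d](S) → 4
  (R ⋈[b=d] π[d](S)) → 1
  π[g]((R ⋈[b=d] π[d](S))) → 1
  S → 4
  σ[d=7](S) → 0
  ρ[g/d](σ[d=7](S)) → 0
  π[g](ρ[g/d](σ[d=7](S))) → 0
  (π[g]((R ⋈[b=d] π[d](S))) ∪ π[g](ρ[g/d](σ[d=7](S)))) → 1
  S → 4
  ((π[g]((R ⋈[b=d] π[d](S))) ∪ π[g](ρ[g/d](σ[d=7](S)))) ⋈[g=h] S) → 2
  π[h,d,a,g](((π[g]((R ⋈[b=d] π[d](S))) ∪ π[g](ρ[g/d](σ[d=7](S)))) ⋈[g=h] S)) → 2
  γ[a; MIN(g)→c](π[h,d,a,g](((π[g]((R ⋈[b=d] π[d](S))) ∪ π[g](ρ[g/d](σ[d=7](S)))) ⋈[g=h] S))) → 2
  ρ[h/c](γ[a; MIN(g)→c](π[h,d,a,g](((π[g]((R ⋈[b=d] π[d](S))) ∪ π[g](ρ[g/d](σ[d=7](S)))) ⋈[g=h] S)))) → 2

E1 and E2 produce the same multiset:
a | h
1 | 3
5 | 3

yes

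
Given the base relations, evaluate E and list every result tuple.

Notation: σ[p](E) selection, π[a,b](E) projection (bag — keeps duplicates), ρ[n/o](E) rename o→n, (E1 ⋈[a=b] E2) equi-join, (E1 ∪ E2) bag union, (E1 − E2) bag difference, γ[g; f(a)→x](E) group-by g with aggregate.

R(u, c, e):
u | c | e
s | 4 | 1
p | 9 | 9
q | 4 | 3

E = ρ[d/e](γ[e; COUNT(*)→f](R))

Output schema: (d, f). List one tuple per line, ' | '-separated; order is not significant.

Stepwise |·|:
  R → 3
  γ[e; COUNT(*)→f](R) → 3
  ρ[d/e](γ[e; COUNT(*)→f](R)) → 3

== RESULT ==
d | f
1 | 1
3 | 1
9 | 1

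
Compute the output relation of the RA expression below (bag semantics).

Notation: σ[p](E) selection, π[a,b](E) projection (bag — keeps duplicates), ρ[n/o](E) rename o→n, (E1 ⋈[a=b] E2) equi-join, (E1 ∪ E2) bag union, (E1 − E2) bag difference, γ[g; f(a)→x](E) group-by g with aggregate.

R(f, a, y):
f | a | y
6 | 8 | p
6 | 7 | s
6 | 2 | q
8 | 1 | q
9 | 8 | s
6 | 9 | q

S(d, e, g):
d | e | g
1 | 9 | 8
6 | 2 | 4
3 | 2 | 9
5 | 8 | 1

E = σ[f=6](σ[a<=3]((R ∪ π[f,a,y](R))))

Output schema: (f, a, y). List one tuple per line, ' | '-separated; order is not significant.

Row counts bottom-up:
  R → 6
  R → 6
  π[f,a,y](R) → 6
  (R ∪ π[f,a,y](R)) → 12
  σ[a<=3]((R ∪ π[f,a,y](R))) → 4
  σ[f=6](σ[a<=3]((R ∪ π[f,a,y](R)))) → 2

== RESULT ==
f | a | y
6 | 2 | q
6 | 2 | q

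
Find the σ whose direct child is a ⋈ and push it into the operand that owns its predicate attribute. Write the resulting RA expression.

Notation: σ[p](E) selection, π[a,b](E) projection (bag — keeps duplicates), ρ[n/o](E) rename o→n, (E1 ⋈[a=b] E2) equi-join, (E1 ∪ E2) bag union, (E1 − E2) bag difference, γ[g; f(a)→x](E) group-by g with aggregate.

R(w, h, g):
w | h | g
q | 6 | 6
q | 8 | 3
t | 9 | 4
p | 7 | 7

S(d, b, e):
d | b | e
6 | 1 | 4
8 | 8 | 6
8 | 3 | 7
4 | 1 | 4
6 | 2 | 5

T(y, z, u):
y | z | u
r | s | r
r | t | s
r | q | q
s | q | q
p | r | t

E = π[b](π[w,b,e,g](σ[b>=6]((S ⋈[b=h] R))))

σ filters on b, owned by the left side.
E' = π[b](π[w,b,e,g]((σ[b>=6](S) ⋈[b=h] R)))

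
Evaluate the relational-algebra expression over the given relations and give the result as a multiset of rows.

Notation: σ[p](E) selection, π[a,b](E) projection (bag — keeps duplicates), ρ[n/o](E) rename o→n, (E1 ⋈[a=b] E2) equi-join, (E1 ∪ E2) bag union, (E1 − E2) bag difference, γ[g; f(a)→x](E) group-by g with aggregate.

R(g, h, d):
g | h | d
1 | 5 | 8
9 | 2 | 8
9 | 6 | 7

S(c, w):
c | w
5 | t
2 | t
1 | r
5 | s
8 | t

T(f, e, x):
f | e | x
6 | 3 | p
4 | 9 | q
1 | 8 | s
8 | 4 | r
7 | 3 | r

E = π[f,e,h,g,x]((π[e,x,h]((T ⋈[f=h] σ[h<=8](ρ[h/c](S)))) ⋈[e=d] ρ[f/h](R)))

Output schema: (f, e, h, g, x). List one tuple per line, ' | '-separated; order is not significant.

Row counts bottom-up:
  T → 5
  S → 5
  ρ[h/c](S) → 5
  σ[h<=8](ρ[h/c](S)) → 5
  (T ⋈[f=h] σ[h<=8](ρ[h/c](S))) → 2
  π[e,x,h]((T ⋈[f=h] σ[h<=8](ρ[h/c](S)))) → 2
  R → 3
  ρ[f/h](R) → 3
  (π[e,x,h]((T ⋈[f=h] σ[h<=8](ρ[h/c](S)))) ⋈[e=d] ρ[f/h](R)) → 2
  π[f,e,h,g,x]((π[e,x,h]((T ⋈[f=h] σ[h<=8](ρ[h/c](S)))) ⋈[e=d] ρ[f/h](R))) → 2

== RESULT ==
f | e | h | g | x
2 | 8 | 1 | 9 | s
5 | 8 | 1 | 1 | s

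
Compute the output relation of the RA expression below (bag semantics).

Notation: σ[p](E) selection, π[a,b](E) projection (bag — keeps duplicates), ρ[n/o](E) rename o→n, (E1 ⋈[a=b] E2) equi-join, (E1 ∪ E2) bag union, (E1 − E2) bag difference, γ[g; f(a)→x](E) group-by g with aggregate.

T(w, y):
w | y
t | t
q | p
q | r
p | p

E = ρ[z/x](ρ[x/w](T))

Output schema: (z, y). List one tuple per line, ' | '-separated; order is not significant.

Per-node cardinality:
  T → 4
  ρ[x/w](T) → 4
  ρ[z/x](ρ[x/w](T)) → 4

== RESULT ==
z | y
p | p
q | p
q | r
t | t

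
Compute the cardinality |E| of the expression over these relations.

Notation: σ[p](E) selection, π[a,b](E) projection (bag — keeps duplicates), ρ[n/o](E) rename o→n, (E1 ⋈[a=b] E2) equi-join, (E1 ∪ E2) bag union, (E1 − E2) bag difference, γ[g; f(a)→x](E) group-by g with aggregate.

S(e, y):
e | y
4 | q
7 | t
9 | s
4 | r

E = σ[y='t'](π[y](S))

Row counts bottom-up:
  S → 4
  π[y](S) → 4
  σ[y='t'](π[y](S)) → 1

|E| = 1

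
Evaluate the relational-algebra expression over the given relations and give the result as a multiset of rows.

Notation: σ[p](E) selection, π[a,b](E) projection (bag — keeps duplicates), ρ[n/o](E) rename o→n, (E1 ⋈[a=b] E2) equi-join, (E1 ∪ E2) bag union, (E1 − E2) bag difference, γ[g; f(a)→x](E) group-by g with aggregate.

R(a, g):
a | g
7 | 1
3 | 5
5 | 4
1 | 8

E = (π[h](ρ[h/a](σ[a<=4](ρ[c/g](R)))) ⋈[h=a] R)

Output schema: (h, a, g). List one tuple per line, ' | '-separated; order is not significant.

Stepwise |·|:
  R → 4
  ρ[c/g](R) → 4
  σ[a<=4](ρ[c/g](R)) → 2
  ρ[h/a](σ[a<=4](ρ[c/g](R))) → 2
  π[h](ρ[h/a](σ[a<=4](ρ[c/g](R)))) → 2
  R → 4
  (π[h](ρ[h/a](σ[a<=4](ρ[c/g](R)))) ⋈[h=a] R) → 2

== RESULT ==
h | a | g
1 | 1 | 8
3 | 3 | 5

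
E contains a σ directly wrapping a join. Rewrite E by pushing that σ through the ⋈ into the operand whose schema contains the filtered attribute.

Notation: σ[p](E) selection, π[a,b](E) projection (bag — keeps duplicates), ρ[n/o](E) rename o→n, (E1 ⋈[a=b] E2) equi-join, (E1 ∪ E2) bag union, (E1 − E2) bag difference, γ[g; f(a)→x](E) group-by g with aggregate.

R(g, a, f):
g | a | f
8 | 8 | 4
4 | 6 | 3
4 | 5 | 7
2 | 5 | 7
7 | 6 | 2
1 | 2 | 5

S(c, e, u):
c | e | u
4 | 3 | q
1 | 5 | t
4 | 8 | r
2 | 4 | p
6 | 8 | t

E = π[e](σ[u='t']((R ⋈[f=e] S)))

σ filters on u, owned by the right side.
E' = π[e]((R ⋈[f=e] σ[u='t'](S)))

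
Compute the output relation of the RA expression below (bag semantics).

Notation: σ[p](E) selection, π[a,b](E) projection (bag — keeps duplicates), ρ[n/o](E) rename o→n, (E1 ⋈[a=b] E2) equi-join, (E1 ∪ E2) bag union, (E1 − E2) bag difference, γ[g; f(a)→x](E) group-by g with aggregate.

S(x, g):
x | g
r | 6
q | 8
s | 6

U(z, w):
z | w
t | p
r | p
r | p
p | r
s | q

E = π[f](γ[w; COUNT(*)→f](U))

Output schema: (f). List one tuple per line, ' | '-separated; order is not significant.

Subexpression sizes:
  U → 5
  γ[w; COUNT(*)→f](U) → 3
  π[f](γ[w; COUNT(*)→f](U)) → 3

== RESULT ==
f
1
1
3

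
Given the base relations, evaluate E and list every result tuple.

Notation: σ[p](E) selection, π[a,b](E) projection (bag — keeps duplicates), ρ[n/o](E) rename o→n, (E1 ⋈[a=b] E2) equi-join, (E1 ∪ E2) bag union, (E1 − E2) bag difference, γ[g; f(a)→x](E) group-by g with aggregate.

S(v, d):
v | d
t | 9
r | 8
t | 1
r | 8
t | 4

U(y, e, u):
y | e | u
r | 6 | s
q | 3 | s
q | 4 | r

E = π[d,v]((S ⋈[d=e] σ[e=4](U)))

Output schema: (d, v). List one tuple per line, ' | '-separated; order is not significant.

Per-node cardinality:
  S → 5
  U → 3
  σ[e=4](U) → 1
  (S ⋈[d=e] σ[e=4](U)) → 1
  π[d,v]((S ⋈[d=e] σ[e=4](U))) → 1

== RESULT ==
d | v
4 | t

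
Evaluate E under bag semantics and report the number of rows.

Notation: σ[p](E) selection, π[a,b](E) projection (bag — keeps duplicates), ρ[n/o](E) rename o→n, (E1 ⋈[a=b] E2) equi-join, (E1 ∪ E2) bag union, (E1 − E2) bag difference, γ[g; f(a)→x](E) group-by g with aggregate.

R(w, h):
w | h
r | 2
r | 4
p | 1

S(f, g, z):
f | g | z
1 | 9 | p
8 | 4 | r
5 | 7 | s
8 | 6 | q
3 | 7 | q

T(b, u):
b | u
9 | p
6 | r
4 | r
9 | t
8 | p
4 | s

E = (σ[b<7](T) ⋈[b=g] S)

Row counts bottom-up:
  T → 6
  σ[b<7](T) → 3
  S → 5
  (σ[b<7](T) ⋈[b=g] S) → 3

|E| = 3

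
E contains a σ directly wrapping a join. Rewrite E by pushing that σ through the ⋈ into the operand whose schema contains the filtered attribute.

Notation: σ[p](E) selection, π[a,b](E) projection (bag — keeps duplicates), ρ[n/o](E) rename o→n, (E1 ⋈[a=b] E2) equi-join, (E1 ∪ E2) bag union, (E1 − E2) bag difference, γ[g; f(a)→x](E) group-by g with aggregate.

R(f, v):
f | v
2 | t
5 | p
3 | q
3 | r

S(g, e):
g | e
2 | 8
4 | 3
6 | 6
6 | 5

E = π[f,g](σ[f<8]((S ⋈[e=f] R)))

σ filters on f, owned by the right side.
E' = π[f,g]((S ⋈[e=f] σ[f<8](R)))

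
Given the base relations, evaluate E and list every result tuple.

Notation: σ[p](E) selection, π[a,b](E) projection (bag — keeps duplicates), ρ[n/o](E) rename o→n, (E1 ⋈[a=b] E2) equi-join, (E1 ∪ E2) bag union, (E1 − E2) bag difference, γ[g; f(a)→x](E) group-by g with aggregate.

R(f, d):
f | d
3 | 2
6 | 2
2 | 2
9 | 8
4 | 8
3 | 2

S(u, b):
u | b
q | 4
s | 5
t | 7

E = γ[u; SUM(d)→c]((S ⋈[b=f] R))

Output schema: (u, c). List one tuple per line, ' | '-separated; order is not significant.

Row counts bottom-up:
  S → 3
  R → 6
  (S ⋈[b=f] R) → 1
  γ[u; SUM(d)→c]((S ⋈[b=f] R)) → 1

== RESULT ==
u | c
q | 8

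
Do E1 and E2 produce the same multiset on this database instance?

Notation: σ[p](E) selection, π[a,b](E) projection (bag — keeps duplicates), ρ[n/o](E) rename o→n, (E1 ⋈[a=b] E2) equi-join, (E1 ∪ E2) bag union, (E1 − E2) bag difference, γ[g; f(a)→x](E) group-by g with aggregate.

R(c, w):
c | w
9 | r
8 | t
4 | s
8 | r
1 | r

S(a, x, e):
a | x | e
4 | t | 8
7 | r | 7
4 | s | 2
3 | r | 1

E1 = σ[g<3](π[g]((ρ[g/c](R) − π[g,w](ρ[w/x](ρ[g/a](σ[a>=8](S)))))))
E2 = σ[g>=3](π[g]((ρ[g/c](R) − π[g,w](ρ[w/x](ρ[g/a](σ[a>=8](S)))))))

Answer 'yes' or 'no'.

E1 per-node cardinality:
  R → 5
  ρ[g/c](R) → 5
  S → 4
  σ[a>=8](S) → 0
  ρ[g/a](σ[a>=8](S)) → 0
  ρ[w/x](ρ[g/a](σ[a>=8](S))) → 0
  π[g,w](ρ[w/x](ρ[g/a](σ[a>=8](S)))) → 0
  (ρ[g/c](R) − π[g,w](ρ[w/x](ρ[g/a](σ[a>=8](S))))) → 5
  π[g]((ρ[g/c](R) − π[g,w](ρ[w/x](ρ[g/a](σ[a>=8](S)))))) → 5
  σ[g<3](π[g]((ρ[g/c](R) − π[g,w](ρ[w/x](ρ[g/a](σ[a>=8](S))))))) → 1
E2 per-node cardinality:
  R → 5
  ρ[g/c](R) → 5
  S → 4
  σ[a>=8](S) → 0
  ρ[g/a](σ[a>=8](S)) → 0
  ρ[w/x](ρ[g/a](σ[a>=8](S))) → 0
  π[g,w](ρ[w/x](ρ[g/a](σ[a>=8](S)))) → 0
  (ρ[g/c](R) − π[g,w](ρ[w/x](ρ[g/a](σ[a>=8](S))))) → 5
  π[g]((ρ[g/c](R) − π[g,w](ρ[w/x](ρ[g/a](σ[a>=8](S)))))) → 5
  σ[g>=3](π[g]((ρ[g/c](R) − π[g,w](ρ[w/x](ρ[g/a](σ[a>=8](S))))))) → 4

E1 result:
g
1
E2 result:
g
4
8
8
9
Witness: (1,) appears 1× in E1 but 0× in E2.

no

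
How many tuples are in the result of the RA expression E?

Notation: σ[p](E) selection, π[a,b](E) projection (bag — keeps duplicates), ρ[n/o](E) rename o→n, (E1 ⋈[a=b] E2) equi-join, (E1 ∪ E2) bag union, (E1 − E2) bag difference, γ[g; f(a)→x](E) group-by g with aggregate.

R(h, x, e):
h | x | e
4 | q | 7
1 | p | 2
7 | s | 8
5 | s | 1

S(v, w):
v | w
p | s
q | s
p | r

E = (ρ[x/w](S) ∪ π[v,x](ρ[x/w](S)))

Stepwise |·|:
  S → 3
  ρ[x/w](S) → 3
  S → 3
  ρ[x/w](S) → 3
  π[v,x](ρ[x/w](S)) → 3
  (ρ[x/w](S) ∪ π[v,x](ρ[x/w](S))) → 6

|E| = 6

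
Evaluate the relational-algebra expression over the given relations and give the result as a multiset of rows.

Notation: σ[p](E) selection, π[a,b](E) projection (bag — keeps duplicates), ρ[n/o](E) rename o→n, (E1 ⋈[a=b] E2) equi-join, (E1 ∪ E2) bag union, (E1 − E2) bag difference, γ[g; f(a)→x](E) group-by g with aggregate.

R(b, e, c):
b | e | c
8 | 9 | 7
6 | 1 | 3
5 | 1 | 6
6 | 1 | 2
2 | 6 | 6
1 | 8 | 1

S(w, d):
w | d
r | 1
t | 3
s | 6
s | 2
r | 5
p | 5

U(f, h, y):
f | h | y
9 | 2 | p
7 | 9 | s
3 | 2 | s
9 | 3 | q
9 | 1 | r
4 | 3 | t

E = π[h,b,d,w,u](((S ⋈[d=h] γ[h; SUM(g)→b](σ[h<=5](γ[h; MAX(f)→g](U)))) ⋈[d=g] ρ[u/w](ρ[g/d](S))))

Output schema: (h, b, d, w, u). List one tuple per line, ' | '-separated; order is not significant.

Row counts bottom-up:
  S → 6
  U → 6
  γ[h; MAX(f)→g](U) → 4
  σ[h<=5](γ[h; MAX(f)→g](U)) → 3
  γ[h; SUM(g)→b](σ[h<=5](γ[h; MAX(f)→g](U))) → 3
  (S ⋈[d=h] γ[h; SUM(g)→b](σ[h<=5](γ[h; MAX(f)→g](U)))) → 3
  S → 6
  ρ[g/d](S) → 6
  ρ[u/w](ρ[g/d](S)) → 6
  ((S ⋈[d=h] γ[h; SUM(g)→b](σ[h<=5](γ[h; MAX(f)→g](U)))) ⋈[d=g] ρ[u/w](ρ[g/d](S))) → 3
  π[h,b,d,w,u](((S ⋈[d=h] γ[h; SUM(g)→b](σ[h<=5](γ[h; MAX(f)→g](U)))) ⋈[d=g] ρ[u/w](ρ[g/d](S)))) → 3

== RESULT ==
h | b | d | w | u
1 | 9 | 1 | r | r
2 | 9 | 2 | s | s
3 | 9 | 3 | t | t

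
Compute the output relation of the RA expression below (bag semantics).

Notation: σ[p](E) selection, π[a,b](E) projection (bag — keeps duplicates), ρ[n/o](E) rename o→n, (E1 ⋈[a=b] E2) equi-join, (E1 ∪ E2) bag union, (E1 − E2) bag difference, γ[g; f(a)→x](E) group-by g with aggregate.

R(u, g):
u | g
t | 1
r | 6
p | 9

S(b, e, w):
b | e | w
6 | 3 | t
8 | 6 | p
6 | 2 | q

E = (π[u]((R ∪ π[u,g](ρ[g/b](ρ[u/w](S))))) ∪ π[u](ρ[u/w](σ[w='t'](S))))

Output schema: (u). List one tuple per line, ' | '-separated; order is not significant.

Per-node cardinality:
  R → 3
  S → 3
  ρ[u/w](S) → 3
  ρ[g/b](ρ[u/w](S)) → 3
  π[u,g](ρ[g/b](ρ[u/w](S))) → 3
  (R ∪ π[u,g](ρ[g/b](ρ[u/w](S)))) → 6
  π[u]((R ∪ π[u,g](ρ[g/b](ρ[u/w](S))))) → 6
  S → 3
  σ[w='t'](S) → 1
  ρ[u/w](σ[w='t'](S)) → 1
  π[u](ρ[u/w](σ[w='t'](S))) → 1
  (π[u]((R ∪ π[u,g](ρ[g/b](ρ[u/w](S))))) ∪ π[u](ρ[u/w](σ[w='t'](S)))) → 7

== RESULT ==
u
p
p
q
r
t
t
t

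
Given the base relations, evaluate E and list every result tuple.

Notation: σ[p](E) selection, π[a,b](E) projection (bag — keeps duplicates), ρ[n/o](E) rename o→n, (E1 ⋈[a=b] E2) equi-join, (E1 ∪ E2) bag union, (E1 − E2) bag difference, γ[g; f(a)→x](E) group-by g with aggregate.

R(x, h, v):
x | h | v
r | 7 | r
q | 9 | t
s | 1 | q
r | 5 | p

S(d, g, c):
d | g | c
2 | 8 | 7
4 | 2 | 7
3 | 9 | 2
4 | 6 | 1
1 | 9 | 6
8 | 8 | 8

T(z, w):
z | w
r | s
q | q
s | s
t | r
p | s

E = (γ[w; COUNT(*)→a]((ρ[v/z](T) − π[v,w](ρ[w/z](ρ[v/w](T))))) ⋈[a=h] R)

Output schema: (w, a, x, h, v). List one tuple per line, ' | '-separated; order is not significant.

Subexpression sizes:
  T → 5
  ρ[v/z](T) → 5
  T → 5
  ρ[v/w](T) → 5
  ρ[w/z](ρ[v/w](T)) → 5
  π[v,w](ρ[w/z](ρ[v/w](T))) → 5
  (ρ[v/z](T) − π[v,w](ρ[w/z](ρ[v/w](T)))) → 3
  γ[w; COUNT(*)→a]((ρ[v/z](T) − π[v,w](ρ[w/z](ρ[v/w](T))))) → 2
  R → 4
  (γ[w; COUNT(*)→a]((ρ[v/z](T) − π[v,w](ρ[w/z](ρ[v/w](T))))) ⋈[a=h] R) → 1

== RESULT ==
w | a | x | h | v
r | 1 | s | 1 | q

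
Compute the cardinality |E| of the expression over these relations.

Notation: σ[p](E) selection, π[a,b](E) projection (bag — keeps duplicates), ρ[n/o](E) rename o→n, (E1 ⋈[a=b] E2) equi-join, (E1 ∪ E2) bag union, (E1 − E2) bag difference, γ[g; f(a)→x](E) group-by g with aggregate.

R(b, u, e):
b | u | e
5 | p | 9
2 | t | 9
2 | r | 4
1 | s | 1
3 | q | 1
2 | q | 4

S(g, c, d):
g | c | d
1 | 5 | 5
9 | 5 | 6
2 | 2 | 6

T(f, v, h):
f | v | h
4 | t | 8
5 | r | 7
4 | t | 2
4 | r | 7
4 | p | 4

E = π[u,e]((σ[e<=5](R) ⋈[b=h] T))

Subexpression sizes:
  R → 6
  σ[e<=5](R) → 4
  T → 5
  (σ[e<=5](R) ⋈[b=h] T) → 2
  π[u,e]((σ[e<=5](R) ⋈[b=h] T)) → 2

|E| = 2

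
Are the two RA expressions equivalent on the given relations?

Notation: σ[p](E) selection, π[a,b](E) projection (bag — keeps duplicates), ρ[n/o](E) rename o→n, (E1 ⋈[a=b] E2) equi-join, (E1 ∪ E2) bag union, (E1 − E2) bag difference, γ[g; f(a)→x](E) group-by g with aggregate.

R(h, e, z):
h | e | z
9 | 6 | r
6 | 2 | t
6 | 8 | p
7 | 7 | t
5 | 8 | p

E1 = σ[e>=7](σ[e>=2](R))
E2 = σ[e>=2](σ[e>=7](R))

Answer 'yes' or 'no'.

E1 per-node cardinality:
  R → 5
  σ[e>=2](R) → 5
  σ[e>=7](σ[e>=2](R)) → 3
E2 per-node cardinality:
  R → 5
  σ[e>=7](R) → 3
  σ[e>=2](σ[e>=7](R)) → 3

E1 and E2 produce the same multiset:
h | e | z
5 | 8 | p
6 | 8 | p
7 | 7 | t

yes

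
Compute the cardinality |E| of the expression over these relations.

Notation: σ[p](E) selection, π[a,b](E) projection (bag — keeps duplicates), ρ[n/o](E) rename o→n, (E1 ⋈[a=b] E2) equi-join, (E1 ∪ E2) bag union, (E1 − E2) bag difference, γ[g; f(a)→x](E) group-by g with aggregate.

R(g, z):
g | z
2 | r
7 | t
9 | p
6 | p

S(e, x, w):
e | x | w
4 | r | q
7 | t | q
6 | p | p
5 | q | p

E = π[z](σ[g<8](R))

Row counts bottom-up:
  R → 4
  σ[g<8](R) → 3
  π[z](σ[g<8](R)) → 3

|E| = 3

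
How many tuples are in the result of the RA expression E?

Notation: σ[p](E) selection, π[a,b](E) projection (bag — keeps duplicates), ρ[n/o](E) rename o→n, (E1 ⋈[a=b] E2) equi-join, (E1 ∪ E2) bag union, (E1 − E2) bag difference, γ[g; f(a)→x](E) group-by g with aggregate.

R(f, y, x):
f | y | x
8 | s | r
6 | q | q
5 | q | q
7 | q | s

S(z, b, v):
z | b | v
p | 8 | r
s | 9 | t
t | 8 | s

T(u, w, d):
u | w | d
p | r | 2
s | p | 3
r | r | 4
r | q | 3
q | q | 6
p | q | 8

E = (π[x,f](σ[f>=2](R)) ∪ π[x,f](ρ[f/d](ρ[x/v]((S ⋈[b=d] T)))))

Row counts bottom-up:
  R → 4
  σ[f>=2](R) → 4
  π[x,f](σ[f>=2](R)) → 4
  S → 3
  T → 6
  (S ⋈[b=d] T) → 2
  ρ[x/v]((S ⋈[b=d] T)) → 2
  ρ[f/d](ρ[x/v]((S ⋈[b=d] T))) → 2
  π[x,f](ρ[f/d](ρ[x/v]((S ⋈[b=d] T)))) → 2
  (π[x,f](σ[f>=2](R)) ∪ π[x,f](ρ[f/d](ρ[x/v]((S ⋈[b=d] T))))) → 6

|E| = 6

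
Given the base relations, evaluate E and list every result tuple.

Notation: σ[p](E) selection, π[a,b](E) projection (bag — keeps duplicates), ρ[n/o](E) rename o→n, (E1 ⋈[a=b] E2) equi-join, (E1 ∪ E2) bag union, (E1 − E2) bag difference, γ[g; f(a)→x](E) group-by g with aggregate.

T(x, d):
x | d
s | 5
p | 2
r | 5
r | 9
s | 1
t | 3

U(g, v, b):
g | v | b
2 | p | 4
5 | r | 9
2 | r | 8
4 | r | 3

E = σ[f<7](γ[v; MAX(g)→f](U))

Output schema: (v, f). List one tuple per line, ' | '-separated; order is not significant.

Row counts bottom-up:
  U → 4
  γ[v; MAX(g)→f](U) → 2
  σ[f<7](γ[v; MAX(g)→f](U)) → 2

== RESULT ==
v | f
p | 2
r | 5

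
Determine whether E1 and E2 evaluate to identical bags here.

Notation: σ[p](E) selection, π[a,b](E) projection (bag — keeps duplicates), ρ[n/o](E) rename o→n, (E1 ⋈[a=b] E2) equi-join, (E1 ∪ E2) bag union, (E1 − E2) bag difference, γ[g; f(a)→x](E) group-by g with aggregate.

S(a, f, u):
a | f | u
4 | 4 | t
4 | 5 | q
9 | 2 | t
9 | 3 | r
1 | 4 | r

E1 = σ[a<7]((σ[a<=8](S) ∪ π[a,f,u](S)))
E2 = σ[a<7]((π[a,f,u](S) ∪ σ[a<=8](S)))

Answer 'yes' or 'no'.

E1 row counts bottom-up:
  S → 5
  σ[a<=8](S) → 3
  S → 5
  π[a,f,u](S) → 5
  (σ[a<=8](S) ∪ π[a,f,u](S)) → 8
  σ[a<7]((σ[a<=8](S) ∪ π[a,f,u](S))) → 6
E2 row counts bottom-up:
  S → 5
  π[a,f,u](S) → 5
  S → 5
  σ[a<=8](S) → 3
  (π[a,f,u](S) ∪ σ[a<=8](S)) → 8
  σ[a<7]((π[a,f,u](S) ∪ σ[a<=8](S))) → 6

E1 and E2 produce the same multiset:
a | f | u
1 | 4 | r
1 | 4 | r
4 | 4 | t
4 | 4 | t
4 | 5 | q
4 | 5 | q

yes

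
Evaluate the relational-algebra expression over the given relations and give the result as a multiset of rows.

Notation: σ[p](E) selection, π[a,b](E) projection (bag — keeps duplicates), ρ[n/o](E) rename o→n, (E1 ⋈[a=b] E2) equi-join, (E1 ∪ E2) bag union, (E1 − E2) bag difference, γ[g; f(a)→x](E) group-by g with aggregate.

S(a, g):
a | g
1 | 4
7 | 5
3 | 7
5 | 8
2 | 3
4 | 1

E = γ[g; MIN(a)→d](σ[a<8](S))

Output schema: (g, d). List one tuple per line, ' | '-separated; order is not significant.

Stepwise |·|:
  S → 6
  σ[a<8](S) → 6
  γ[g; MIN(a)→d](σ[a<8](S)) → 6

== RESULT ==
g | d
1 | 4
3 | 2
4 | 1
5 | 7
7 | 3
8 | 5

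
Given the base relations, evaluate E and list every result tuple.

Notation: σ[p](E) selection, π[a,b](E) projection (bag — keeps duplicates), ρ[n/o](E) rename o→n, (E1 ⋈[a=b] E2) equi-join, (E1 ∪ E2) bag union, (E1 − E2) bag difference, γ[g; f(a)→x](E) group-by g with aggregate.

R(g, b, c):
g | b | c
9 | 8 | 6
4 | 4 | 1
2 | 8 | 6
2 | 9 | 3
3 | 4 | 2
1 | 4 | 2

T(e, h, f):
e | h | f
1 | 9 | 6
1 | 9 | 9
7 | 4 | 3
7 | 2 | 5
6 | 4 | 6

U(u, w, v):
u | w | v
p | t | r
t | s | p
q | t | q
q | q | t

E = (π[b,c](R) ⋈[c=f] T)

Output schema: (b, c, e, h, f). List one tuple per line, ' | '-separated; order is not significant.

Row counts bottom-up:
  R → 6
  π[b,c](R) → 6
  T → 5
  (π[b,c](R) ⋈[c=f] T) → 5

== RESULT ==
b | c | e | h | f
8 | 6 | 1 | 9 | 6
8 | 6 | 1 | 9 | 6
8 | 6 | 6 | 4 | 6
8 | 6 | 6 | 4 | 6
9 | 3 | 7 | 4 | 3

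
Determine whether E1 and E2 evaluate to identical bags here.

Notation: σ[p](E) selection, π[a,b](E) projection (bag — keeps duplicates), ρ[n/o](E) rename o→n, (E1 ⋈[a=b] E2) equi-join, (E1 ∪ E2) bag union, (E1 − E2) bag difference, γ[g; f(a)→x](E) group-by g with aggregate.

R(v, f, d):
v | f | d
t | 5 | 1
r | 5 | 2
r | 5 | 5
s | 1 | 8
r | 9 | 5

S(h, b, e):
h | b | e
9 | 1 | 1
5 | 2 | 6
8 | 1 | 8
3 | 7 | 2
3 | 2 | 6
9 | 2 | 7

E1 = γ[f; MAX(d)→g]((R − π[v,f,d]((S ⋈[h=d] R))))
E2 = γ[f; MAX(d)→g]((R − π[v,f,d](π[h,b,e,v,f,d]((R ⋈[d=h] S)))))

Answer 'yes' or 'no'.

E1 row counts bottom-up:
  R → 5
  S → 6
  R → 5
  (S ⋈[h=d] R) → 3
  π[v,f,d]((S ⋈[h=d] R)) → 3
  (R − π[v,f,d]((S ⋈[h=d] R))) → 2
  γ[f; MAX(d)→g]((R − π[v,f,d]((S ⋈[h=d] R)))) → 1
E2 row counts bottom-up:
  R → 5
  R → 5
  S → 6
  (R ⋈[d=h] S) → 3
  π[h,b,e,v,f,d]((R ⋈[d=h] S)) → 3
  π[v,f,d](π[h,b,e,v,f,d]((R ⋈[d=h] S))) → 3
  (R − π[v,f,d](π[h,b,e,v,f,d]((R ⋈[d=h] S)))) → 2
  γ[f; MAX(d)→g]((R − π[v,f,d](π[h,b,e,v,f,d]((R ⋈[d=h] S))))) → 1

E1 and E2 produce the same multiset:
f | g
5 | 2

yes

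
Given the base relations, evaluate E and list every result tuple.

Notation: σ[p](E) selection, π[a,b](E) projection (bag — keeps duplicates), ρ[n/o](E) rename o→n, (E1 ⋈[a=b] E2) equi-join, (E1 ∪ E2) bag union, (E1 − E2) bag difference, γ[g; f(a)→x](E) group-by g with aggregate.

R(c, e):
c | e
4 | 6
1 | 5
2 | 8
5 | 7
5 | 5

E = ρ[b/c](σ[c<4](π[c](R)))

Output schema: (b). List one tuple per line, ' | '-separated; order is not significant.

Per-node cardinality:
  R → 5
  π[c](R) → 5
  σ[c<4](π[c](R)) → 2
  ρ[b/c](σ[c<4](π[c](R))) → 2

== RESULT ==
b
1
2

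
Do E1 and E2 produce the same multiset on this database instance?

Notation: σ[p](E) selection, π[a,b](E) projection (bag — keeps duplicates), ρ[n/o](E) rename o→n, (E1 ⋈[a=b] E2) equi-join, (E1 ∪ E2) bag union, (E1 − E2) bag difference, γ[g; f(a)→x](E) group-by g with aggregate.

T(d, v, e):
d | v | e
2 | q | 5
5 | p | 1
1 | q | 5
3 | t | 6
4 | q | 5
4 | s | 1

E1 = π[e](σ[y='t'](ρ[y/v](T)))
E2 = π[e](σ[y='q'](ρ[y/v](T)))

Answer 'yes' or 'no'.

E1 row counts bottom-up:
  T → 6
  ρ[y/v](T) → 6
  σ[y='t'](ρ[y/v](T)) → 1
  π[e](σ[y='t'](ρ[y/v](T))) → 1
E2 row counts bottom-up:
  T → 6
  ρ[y/v](T) → 6
  σ[y='q'](ρ[y/v](T)) → 3
  π[e](σ[y='q'](ρ[y/v](T))) → 3

E1 result:
e
6
E2 result:
e
5
5
5
Witness: (6,) appears 1× in E1 but 0× in E2.

no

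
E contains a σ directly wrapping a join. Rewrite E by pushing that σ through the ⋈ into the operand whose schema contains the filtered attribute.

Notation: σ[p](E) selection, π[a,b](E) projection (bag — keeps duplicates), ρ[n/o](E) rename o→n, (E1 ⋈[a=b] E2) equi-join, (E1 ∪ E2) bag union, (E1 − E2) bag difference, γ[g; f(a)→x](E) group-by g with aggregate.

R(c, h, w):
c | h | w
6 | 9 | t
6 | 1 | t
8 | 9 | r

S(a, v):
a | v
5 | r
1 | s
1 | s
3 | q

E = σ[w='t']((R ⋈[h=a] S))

σ filters on w, owned by the left side.
E' = (σ[w='t'](R) ⋈[h=a] S)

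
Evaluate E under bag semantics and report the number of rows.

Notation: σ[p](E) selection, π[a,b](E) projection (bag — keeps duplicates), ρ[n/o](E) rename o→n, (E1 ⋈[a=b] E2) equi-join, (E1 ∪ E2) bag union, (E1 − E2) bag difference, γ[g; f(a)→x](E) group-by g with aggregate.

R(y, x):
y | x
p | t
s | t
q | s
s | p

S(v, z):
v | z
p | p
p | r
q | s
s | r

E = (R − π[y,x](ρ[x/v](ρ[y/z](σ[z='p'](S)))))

Stepwise |·|:
  R → 4
  S → 4
  σ[z='p'](S) → 1
  ρ[y/z](σ[z='p'](S)) → 1
  ρ[x/v](ρ[y/z](σ[z='p'](S))) → 1
  π[y,x](ρ[x/v](ρ[y/z](σ[z='p'](S)))) → 1
  (R − π[y,x](ρ[x/v](ρ[y/z](σ[z='p'](S))))) → 4

|E| = 4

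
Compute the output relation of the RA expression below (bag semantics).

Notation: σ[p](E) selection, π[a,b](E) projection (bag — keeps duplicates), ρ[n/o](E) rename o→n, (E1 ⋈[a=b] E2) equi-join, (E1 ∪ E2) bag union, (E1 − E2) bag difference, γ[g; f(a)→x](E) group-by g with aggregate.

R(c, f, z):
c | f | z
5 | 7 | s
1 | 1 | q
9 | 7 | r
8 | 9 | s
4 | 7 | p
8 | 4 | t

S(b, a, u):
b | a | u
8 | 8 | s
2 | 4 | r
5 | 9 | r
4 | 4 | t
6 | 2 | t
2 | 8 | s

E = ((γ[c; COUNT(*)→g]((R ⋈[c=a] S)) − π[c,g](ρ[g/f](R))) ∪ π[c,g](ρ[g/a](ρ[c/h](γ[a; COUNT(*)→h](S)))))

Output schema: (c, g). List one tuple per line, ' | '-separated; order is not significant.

Row counts bottom-up:
  R → 6
  S → 6
  (R ⋈[c=a] S) → 7
  γ[c; COUNT(*)→g]((R ⋈[c=a] S)) → 3
  R → 6
  ρ[g/f](R) → 6
  π[c,g](ρ[g/f](R)) → 6
  (γ[c; COUNT(*)→g]((R ⋈[c=a] S)) − π[c,g](ρ[g/f](R))) → 2
  S → 6
  γ[a; COUNT(*)→h](S) → 4
  ρ[c/h](γ[a; COUNT(*)→h](S)) → 4
  ρ[g/a](ρ[c/h](γ[a; COUNT(*)→h](S))) → 4
  π[c,g](ρ[g/a](ρ[c/h](γ[a; COUNT(*)→h](S)))) → 4
  ((γ[c; COUNT(*)→g]((R ⋈[c=a] S)) − π[c,g](ρ[g/f](R))) ∪ π[c,g](ρ[g/a](ρ[c/h](γ[a; COUNT(*)→h](S))))) → 6

== RESULT ==
c | g
1 | 2
1 | 9
2 | 4
2 | 8
4 | 2
9 | 1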